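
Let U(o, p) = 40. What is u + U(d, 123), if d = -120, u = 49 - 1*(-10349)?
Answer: 10438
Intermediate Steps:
u = 10398 (u = 49 + 10349 = 10398)
u + U(d, 123) = 10398 + 40 = 10438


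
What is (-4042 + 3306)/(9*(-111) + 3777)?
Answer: -368/1389 ≈ -0.26494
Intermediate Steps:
(-4042 + 3306)/(9*(-111) + 3777) = -736/(-999 + 3777) = -736/2778 = -736*1/2778 = -368/1389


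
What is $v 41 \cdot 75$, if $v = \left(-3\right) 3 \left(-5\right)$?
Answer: $138375$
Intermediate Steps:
$v = 45$ ($v = \left(-9\right) \left(-5\right) = 45$)
$v 41 \cdot 75 = 45 \cdot 41 \cdot 75 = 1845 \cdot 75 = 138375$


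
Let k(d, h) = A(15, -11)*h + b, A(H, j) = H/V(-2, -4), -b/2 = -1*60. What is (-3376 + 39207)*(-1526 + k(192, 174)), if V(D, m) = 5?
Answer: -31674604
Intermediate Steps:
b = 120 (b = -(-2)*60 = -2*(-60) = 120)
A(H, j) = H/5
k(d, h) = 120 + 3*h (k(d, h) = ((⅕)*15)*h + 120 = 3*h + 120 = 120 + 3*h)
(-3376 + 39207)*(-1526 + k(192, 174)) = (-3376 + 39207)*(-1526 + (120 + 3*174)) = 35831*(-1526 + (120 + 522)) = 35831*(-1526 + 642) = 35831*(-884) = -31674604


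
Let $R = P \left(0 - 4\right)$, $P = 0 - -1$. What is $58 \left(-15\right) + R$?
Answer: $-874$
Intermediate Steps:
$P = 1$ ($P = 0 + 1 = 1$)
$R = -4$ ($R = 1 \left(0 - 4\right) = 1 \left(-4\right) = -4$)
$58 \left(-15\right) + R = 58 \left(-15\right) - 4 = -870 - 4 = -874$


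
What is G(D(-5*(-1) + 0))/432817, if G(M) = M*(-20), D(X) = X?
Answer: -100/432817 ≈ -0.00023104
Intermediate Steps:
G(M) = -20*M
G(D(-5*(-1) + 0))/432817 = -20*(-5*(-1) + 0)/432817 = -20*(5 + 0)*(1/432817) = -20*5*(1/432817) = -100*1/432817 = -100/432817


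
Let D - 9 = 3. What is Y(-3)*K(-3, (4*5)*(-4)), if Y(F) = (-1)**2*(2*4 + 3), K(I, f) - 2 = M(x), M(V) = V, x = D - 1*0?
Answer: 154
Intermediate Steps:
D = 12 (D = 9 + 3 = 12)
x = 12 (x = 12 - 1*0 = 12 + 0 = 12)
K(I, f) = 14 (K(I, f) = 2 + 12 = 14)
Y(F) = 11 (Y(F) = 1*(8 + 3) = 1*11 = 11)
Y(-3)*K(-3, (4*5)*(-4)) = 11*14 = 154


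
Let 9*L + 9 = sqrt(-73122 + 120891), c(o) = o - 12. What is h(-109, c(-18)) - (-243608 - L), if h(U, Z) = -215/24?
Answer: 5846353/24 + sqrt(47769)/9 ≈ 2.4362e+5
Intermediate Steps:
c(o) = -12 + o
h(U, Z) = -215/24 (h(U, Z) = -215*1/24 = -215/24)
L = -1 + sqrt(47769)/9 (L = -1 + sqrt(-73122 + 120891)/9 = -1 + sqrt(47769)/9 ≈ 23.285)
h(-109, c(-18)) - (-243608 - L) = -215/24 - (-243608 - (-1 + sqrt(47769)/9)) = -215/24 - (-243608 + (1 - sqrt(47769)/9)) = -215/24 - (-243607 - sqrt(47769)/9) = -215/24 + (243607 + sqrt(47769)/9) = 5846353/24 + sqrt(47769)/9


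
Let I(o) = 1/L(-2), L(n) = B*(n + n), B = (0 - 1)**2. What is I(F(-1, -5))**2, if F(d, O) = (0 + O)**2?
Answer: 1/16 ≈ 0.062500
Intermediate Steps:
B = 1 (B = (-1)**2 = 1)
F(d, O) = O**2
L(n) = 2*n (L(n) = 1*(n + n) = 1*(2*n) = 2*n)
I(o) = -1/4 (I(o) = 1/(2*(-2)) = 1/(-4) = -1/4)
I(F(-1, -5))**2 = (-1/4)**2 = 1/16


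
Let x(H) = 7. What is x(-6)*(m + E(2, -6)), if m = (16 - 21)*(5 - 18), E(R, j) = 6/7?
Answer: 461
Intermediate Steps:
E(R, j) = 6/7 (E(R, j) = 6*(⅐) = 6/7)
m = 65 (m = -5*(-13) = 65)
x(-6)*(m + E(2, -6)) = 7*(65 + 6/7) = 7*(461/7) = 461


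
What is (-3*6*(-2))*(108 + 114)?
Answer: 7992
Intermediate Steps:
(-3*6*(-2))*(108 + 114) = -18*(-2)*222 = 36*222 = 7992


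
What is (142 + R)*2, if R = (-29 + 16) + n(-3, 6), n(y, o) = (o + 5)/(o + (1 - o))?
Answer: 280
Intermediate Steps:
n(y, o) = 5 + o (n(y, o) = (5 + o)/1 = (5 + o)*1 = 5 + o)
R = -2 (R = (-29 + 16) + (5 + 6) = -13 + 11 = -2)
(142 + R)*2 = (142 - 2)*2 = 140*2 = 280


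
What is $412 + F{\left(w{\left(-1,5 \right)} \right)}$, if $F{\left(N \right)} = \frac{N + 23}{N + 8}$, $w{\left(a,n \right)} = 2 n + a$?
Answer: $\frac{7036}{17} \approx 413.88$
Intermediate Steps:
$w{\left(a,n \right)} = a + 2 n$
$F{\left(N \right)} = \frac{23 + N}{8 + N}$
$412 + F{\left(w{\left(-1,5 \right)} \right)} = 412 + \frac{23 + \left(-1 + 2 \cdot 5\right)}{8 + \left(-1 + 2 \cdot 5\right)} = 412 + \frac{23 + \left(-1 + 10\right)}{8 + \left(-1 + 10\right)} = 412 + \frac{23 + 9}{8 + 9} = 412 + \frac{1}{17} \cdot 32 = 412 + \frac{32}{17} = \frac{7036}{17}$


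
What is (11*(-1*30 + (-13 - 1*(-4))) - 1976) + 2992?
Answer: 587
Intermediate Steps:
(11*(-1*30 + (-13 - 1*(-4))) - 1976) + 2992 = (11*(-30 + (-13 + 4)) - 1976) + 2992 = (11*(-30 - 9) - 1976) + 2992 = (11*(-39) - 1976) + 2992 = (-429 - 1976) + 2992 = -2405 + 2992 = 587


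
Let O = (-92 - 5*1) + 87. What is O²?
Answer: 100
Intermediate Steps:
O = -10 (O = (-92 - 5) + 87 = -97 + 87 = -10)
O² = (-10)² = 100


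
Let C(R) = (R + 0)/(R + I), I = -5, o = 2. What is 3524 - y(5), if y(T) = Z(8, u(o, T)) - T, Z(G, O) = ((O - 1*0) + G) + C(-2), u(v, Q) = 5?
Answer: 24610/7 ≈ 3515.7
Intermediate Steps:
C(R) = R/(-5 + R) (C(R) = (R + 0)/(R - 5) = R/(-5 + R))
Z(G, O) = 2/7 + G + O (Z(G, O) = ((O - 1*0) + G) - 2/(-5 - 2) = ((O + 0) + G) - 2/(-7) = (O + G) - 2*(-1/7) = (G + O) + 2/7 = 2/7 + G + O)
y(T) = 93/7 - T (y(T) = (2/7 + 8 + 5) - T = 93/7 - T)
3524 - y(5) = 3524 - (93/7 - 1*5) = 3524 - (93/7 - 5) = 3524 - 1*58/7 = 3524 - 58/7 = 24610/7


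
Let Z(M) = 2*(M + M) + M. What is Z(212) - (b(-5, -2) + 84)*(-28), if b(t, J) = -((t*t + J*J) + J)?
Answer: 2656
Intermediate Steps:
Z(M) = 5*M (Z(M) = 2*(2*M) + M = 4*M + M = 5*M)
b(t, J) = -J - J² - t² (b(t, J) = -((t² + J²) + J) = -((J² + t²) + J) = -(J + J² + t²) = -J - J² - t²)
Z(212) - (b(-5, -2) + 84)*(-28) = 5*212 - ((-1*(-2) - 1*(-2)² - 1*(-5)²) + 84)*(-28) = 1060 - ((2 - 1*4 - 1*25) + 84)*(-28) = 1060 - ((2 - 4 - 25) + 84)*(-28) = 1060 - (-27 + 84)*(-28) = 1060 - 57*(-28) = 1060 - 1*(-1596) = 1060 + 1596 = 2656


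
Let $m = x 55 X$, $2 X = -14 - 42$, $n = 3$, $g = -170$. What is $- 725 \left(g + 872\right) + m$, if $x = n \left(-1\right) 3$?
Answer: $-495090$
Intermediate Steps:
$x = -9$ ($x = 3 \left(-1\right) 3 = \left(-3\right) 3 = -9$)
$X = -28$ ($X = \frac{-14 - 42}{2} = \frac{1}{2} \left(-56\right) = -28$)
$m = 13860$ ($m = \left(-9\right) 55 \left(-28\right) = \left(-495\right) \left(-28\right) = 13860$)
$- 725 \left(g + 872\right) + m = - 725 \left(-170 + 872\right) + 13860 = \left(-725\right) 702 + 13860 = -508950 + 13860 = -495090$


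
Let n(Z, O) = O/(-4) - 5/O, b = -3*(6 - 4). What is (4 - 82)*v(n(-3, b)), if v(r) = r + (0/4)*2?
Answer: -182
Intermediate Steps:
b = -6 (b = -3*2 = -6)
n(Z, O) = -5/O - O/4 (n(Z, O) = O*(-¼) - 5/O = -O/4 - 5/O = -5/O - O/4)
v(r) = r (v(r) = r + (0*(¼))*2 = r + 0*2 = r + 0 = r)
(4 - 82)*v(n(-3, b)) = (4 - 82)*(-5/(-6) - ¼*(-6)) = -78*(-5*(-⅙) + 3/2) = -78*(⅚ + 3/2) = -78*7/3 = -182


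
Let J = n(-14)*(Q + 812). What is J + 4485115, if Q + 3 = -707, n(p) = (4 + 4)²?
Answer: 4491643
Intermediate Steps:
n(p) = 64 (n(p) = 8² = 64)
Q = -710 (Q = -3 - 707 = -710)
J = 6528 (J = 64*(-710 + 812) = 64*102 = 6528)
J + 4485115 = 6528 + 4485115 = 4491643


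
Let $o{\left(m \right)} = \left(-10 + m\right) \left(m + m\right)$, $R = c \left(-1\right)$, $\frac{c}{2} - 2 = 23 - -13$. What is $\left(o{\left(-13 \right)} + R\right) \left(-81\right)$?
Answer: $-42282$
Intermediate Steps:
$c = 76$ ($c = 4 + 2 \left(23 - -13\right) = 4 + 2 \left(23 + 13\right) = 4 + 2 \cdot 36 = 4 + 72 = 76$)
$R = -76$ ($R = 76 \left(-1\right) = -76$)
$o{\left(m \right)} = 2 m \left(-10 + m\right)$ ($o{\left(m \right)} = \left(-10 + m\right) 2 m = 2 m \left(-10 + m\right)$)
$\left(o{\left(-13 \right)} + R\right) \left(-81\right) = \left(2 \left(-13\right) \left(-10 - 13\right) - 76\right) \left(-81\right) = \left(2 \left(-13\right) \left(-23\right) - 76\right) \left(-81\right) = \left(598 - 76\right) \left(-81\right) = 522 \left(-81\right) = -42282$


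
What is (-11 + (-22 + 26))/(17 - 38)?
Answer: ⅓ ≈ 0.33333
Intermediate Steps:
(-11 + (-22 + 26))/(17 - 38) = (-11 + 4)/(-21) = -1/21*(-7) = ⅓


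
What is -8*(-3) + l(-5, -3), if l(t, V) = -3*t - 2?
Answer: 37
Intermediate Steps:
l(t, V) = -2 - 3*t
-8*(-3) + l(-5, -3) = -8*(-3) + (-2 - 3*(-5)) = 24 + (-2 + 15) = 24 + 13 = 37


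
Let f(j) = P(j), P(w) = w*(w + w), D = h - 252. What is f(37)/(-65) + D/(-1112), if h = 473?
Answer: -3059021/72280 ≈ -42.322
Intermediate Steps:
D = 221 (D = 473 - 252 = 221)
P(w) = 2*w² (P(w) = w*(2*w) = 2*w²)
f(j) = 2*j²
f(37)/(-65) + D/(-1112) = (2*37²)/(-65) + 221/(-1112) = (2*1369)*(-1/65) + 221*(-1/1112) = 2738*(-1/65) - 221/1112 = -2738/65 - 221/1112 = -3059021/72280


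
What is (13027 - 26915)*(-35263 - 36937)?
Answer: 1002713600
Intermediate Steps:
(13027 - 26915)*(-35263 - 36937) = -13888*(-72200) = 1002713600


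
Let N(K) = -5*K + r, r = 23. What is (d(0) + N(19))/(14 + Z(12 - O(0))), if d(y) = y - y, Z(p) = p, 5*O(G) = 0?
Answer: -36/13 ≈ -2.7692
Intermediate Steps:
O(G) = 0 (O(G) = (⅕)*0 = 0)
d(y) = 0
N(K) = 23 - 5*K (N(K) = -5*K + 23 = 23 - 5*K)
(d(0) + N(19))/(14 + Z(12 - O(0))) = (0 + (23 - 5*19))/(14 + (12 - 1*0)) = (0 + (23 - 95))/(14 + (12 + 0)) = (0 - 72)/(14 + 12) = -72/26 = -72*1/26 = -36/13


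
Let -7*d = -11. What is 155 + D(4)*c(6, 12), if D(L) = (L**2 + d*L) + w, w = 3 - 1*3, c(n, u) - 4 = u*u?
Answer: 24173/7 ≈ 3453.3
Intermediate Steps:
c(n, u) = 4 + u**2 (c(n, u) = 4 + u*u = 4 + u**2)
w = 0 (w = 3 - 3 = 0)
d = 11/7 (d = -1/7*(-11) = 11/7 ≈ 1.5714)
D(L) = L**2 + 11*L/7 (D(L) = (L**2 + 11*L/7) + 0 = L**2 + 11*L/7)
155 + D(4)*c(6, 12) = 155 + ((1/7)*4*(11 + 7*4))*(4 + 12**2) = 155 + ((1/7)*4*(11 + 28))*(4 + 144) = 155 + ((1/7)*4*39)*148 = 155 + (156/7)*148 = 155 + 23088/7 = 24173/7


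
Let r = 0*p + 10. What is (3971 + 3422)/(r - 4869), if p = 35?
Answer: -7393/4859 ≈ -1.5215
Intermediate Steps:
r = 10 (r = 0*35 + 10 = 0 + 10 = 10)
(3971 + 3422)/(r - 4869) = (3971 + 3422)/(10 - 4869) = 7393/(-4859) = 7393*(-1/4859) = -7393/4859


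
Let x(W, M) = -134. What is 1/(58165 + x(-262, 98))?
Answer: 1/58031 ≈ 1.7232e-5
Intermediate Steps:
1/(58165 + x(-262, 98)) = 1/(58165 - 134) = 1/58031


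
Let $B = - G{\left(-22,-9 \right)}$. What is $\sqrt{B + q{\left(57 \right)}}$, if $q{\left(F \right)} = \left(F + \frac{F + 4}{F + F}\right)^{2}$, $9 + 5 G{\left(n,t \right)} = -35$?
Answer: $\frac{\sqrt{1078371145}}{570} \approx 57.612$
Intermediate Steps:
$G{\left(n,t \right)} = - \frac{44}{5}$ ($G{\left(n,t \right)} = - \frac{9}{5} + \frac{1}{5} \left(-35\right) = - \frac{9}{5} - 7 = - \frac{44}{5}$)
$B = \frac{44}{5}$ ($B = \left(-1\right) \left(- \frac{44}{5}\right) = \frac{44}{5} \approx 8.8$)
$q{\left(F \right)} = \left(F + \frac{4 + F}{2 F}\right)^{2}$
$\sqrt{B + q{\left(57 \right)}} = \sqrt{\frac{44}{5} + \frac{\left(4 + 57 + 2 \cdot 57^{2}\right)^{2}}{4 \cdot 3249}} = \sqrt{\frac{44}{5} + \frac{1}{4} \cdot \frac{1}{3249} \left(4 + 57 + 2 \cdot 3249\right)^{2}} = \sqrt{\frac{44}{5} + \frac{1}{4} \cdot \frac{1}{3249} \left(4 + 57 + 6498\right)^{2}} = \sqrt{\frac{44}{5} + \frac{1}{4} \cdot \frac{1}{3249} \cdot 6559^{2}} = \sqrt{\frac{44}{5} + \frac{1}{4} \cdot \frac{1}{3249} \cdot 43020481} = \sqrt{\frac{44}{5} + \frac{43020481}{12996}} = \sqrt{\frac{215674229}{64980}} = \frac{\sqrt{1078371145}}{570}$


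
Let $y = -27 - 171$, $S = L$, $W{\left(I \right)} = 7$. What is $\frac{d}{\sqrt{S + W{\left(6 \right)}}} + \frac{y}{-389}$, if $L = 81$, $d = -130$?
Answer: $\frac{198}{389} - \frac{65 \sqrt{22}}{22} \approx -13.349$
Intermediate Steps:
$S = 81$
$y = -198$
$\frac{d}{\sqrt{S + W{\left(6 \right)}}} + \frac{y}{-389} = - \frac{130}{\sqrt{81 + 7}} - \frac{198}{-389} = - \frac{130}{\sqrt{88}} - - \frac{198}{389} = - \frac{130}{2 \sqrt{22}} + \frac{198}{389} = - 130 \frac{\sqrt{22}}{44} + \frac{198}{389} = - \frac{65 \sqrt{22}}{22} + \frac{198}{389} = \frac{198}{389} - \frac{65 \sqrt{22}}{22}$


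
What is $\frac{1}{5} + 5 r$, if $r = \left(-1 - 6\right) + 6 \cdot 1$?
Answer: $- \frac{24}{5} \approx -4.8$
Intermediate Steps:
$r = -1$ ($r = \left(-1 - 6\right) + 6 = -7 + 6 = -1$)
$\frac{1}{5} + 5 r = \frac{1}{5} + 5 \left(-1\right) = \frac{1}{5} - 5 = - \frac{24}{5}$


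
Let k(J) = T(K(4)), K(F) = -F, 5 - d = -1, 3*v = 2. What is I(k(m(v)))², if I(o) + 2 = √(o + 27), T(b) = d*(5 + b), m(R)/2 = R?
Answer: (2 - √33)² ≈ 14.022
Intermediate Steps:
v = ⅔ (v = (⅓)*2 = ⅔ ≈ 0.66667)
d = 6 (d = 5 - 1*(-1) = 5 + 1 = 6)
m(R) = 2*R
T(b) = 30 + 6*b (T(b) = 6*(5 + b) = 30 + 6*b)
k(J) = 6 (k(J) = 30 + 6*(-1*4) = 30 + 6*(-4) = 30 - 24 = 6)
I(o) = -2 + √(27 + o) (I(o) = -2 + √(o + 27) = -2 + √(27 + o))
I(k(m(v)))² = (-2 + √(27 + 6))² = (-2 + √33)²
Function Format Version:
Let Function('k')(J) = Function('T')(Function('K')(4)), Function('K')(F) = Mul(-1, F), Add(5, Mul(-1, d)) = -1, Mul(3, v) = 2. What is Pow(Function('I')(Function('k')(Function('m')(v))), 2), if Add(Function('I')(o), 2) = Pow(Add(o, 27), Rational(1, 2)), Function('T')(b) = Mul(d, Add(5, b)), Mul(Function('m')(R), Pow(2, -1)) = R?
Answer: Pow(Add(2, Mul(-1, Pow(33, Rational(1, 2)))), 2) ≈ 14.022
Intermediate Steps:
v = Rational(2, 3) (v = Mul(Rational(1, 3), 2) = Rational(2, 3) ≈ 0.66667)
d = 6 (d = Add(5, Mul(-1, -1)) = Add(5, 1) = 6)
Function('m')(R) = Mul(2, R)
Function('T')(b) = Add(30, Mul(6, b)) (Function('T')(b) = Mul(6, Add(5, b)) = Add(30, Mul(6, b)))
Function('k')(J) = 6 (Function('k')(J) = Add(30, Mul(6, Mul(-1, 4))) = Add(30, Mul(6, -4)) = Add(30, -24) = 6)
Function('I')(o) = Add(-2, Pow(Add(27, o), Rational(1, 2))) (Function('I')(o) = Add(-2, Pow(Add(o, 27), Rational(1, 2))) = Add(-2, Pow(Add(27, o), Rational(1, 2))))
Pow(Function('I')(Function('k')(Function('m')(v))), 2) = Pow(Add(-2, Pow(Add(27, 6), Rational(1, 2))), 2) = Pow(Add(-2, Pow(33, Rational(1, 2))), 2)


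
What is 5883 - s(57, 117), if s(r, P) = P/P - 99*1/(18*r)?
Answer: 670559/114 ≈ 5882.1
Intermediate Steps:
s(r, P) = 1 - 11/(2*r)
5883 - s(57, 117) = 5883 - (-11/2 + 57)/57 = 5883 - 103/(57*2) = 5883 - 1*103/114 = 5883 - 103/114 = 670559/114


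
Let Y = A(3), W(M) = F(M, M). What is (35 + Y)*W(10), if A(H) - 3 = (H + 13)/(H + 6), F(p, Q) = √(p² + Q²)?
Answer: 3580*√2/9 ≈ 562.54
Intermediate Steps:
F(p, Q) = √(Q² + p²)
W(M) = √2*√(M²) (W(M) = √(M² + M²) = √(2*M²) = √2*√(M²))
A(H) = 3 + (13 + H)/(6 + H) (A(H) = 3 + (H + 13)/(H + 6) = 3 + (13 + H)/(6 + H))
Y = 43/9 (Y = (31 + 4*3)/(6 + 3) = (31 + 12)/9 = (⅑)*43 = 43/9 ≈ 4.7778)
(35 + Y)*W(10) = (35 + 43/9)*(√2*√(10²)) = 358*(√2*√100)/9 = 358*(√2*10)/9 = 358*(10*√2)/9 = 3580*√2/9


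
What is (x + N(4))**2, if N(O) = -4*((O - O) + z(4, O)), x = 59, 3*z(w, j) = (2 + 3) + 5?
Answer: 18769/9 ≈ 2085.4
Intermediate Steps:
z(w, j) = 10/3 (z(w, j) = ((2 + 3) + 5)/3 = (5 + 5)/3 = (1/3)*10 = 10/3)
N(O) = -40/3 (N(O) = -4*((O - O) + 10/3) = -4*(0 + 10/3) = -4*10/3 = -40/3)
(x + N(4))**2 = (59 - 40/3)**2 = (137/3)**2 = 18769/9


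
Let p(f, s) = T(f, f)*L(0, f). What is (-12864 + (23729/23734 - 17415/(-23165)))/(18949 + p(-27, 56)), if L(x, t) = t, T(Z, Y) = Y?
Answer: -1414327975429/2163785441716 ≈ -0.65364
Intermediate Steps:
p(f, s) = f² (p(f, s) = f*f = f²)
(-12864 + (23729/23734 - 17415/(-23165)))/(18949 + p(-27, 56)) = (-12864 + (23729/23734 - 17415/(-23165)))/(18949 + (-27)²) = (-12864 + (23729*(1/23734) - 17415*(-1/23165)))/(18949 + 729) = (-12864 + (23729/23734 + 3483/4633))/19678 = (-12864 + 192601979/109959622)*(1/19678) = -1414327975429/109959622*1/19678 = -1414327975429/2163785441716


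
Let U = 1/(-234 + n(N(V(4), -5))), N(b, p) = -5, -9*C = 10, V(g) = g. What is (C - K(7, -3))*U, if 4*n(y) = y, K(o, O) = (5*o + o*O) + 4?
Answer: 688/8469 ≈ 0.081237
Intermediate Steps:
K(o, O) = 4 + 5*o + O*o (K(o, O) = (5*o + O*o) + 4 = 4 + 5*o + O*o)
C = -10/9 (C = -1/9*10 = -10/9 ≈ -1.1111)
n(y) = y/4
U = -4/941 (U = 1/(-234 + (1/4)*(-5)) = 1/(-234 - 5/4) = 1/(-941/4) = -4/941 ≈ -0.0042508)
(C - K(7, -3))*U = (-10/9 - (4 + 5*7 - 3*7))*(-4/941) = (-10/9 - (4 + 35 - 21))*(-4/941) = (-10/9 - 1*18)*(-4/941) = (-10/9 - 18)*(-4/941) = -172/9*(-4/941) = 688/8469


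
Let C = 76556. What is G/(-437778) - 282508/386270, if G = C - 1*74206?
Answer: -31145880431/42275127015 ≈ -0.73674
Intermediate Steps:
G = 2350 (G = 76556 - 1*74206 = 76556 - 74206 = 2350)
G/(-437778) - 282508/386270 = 2350/(-437778) - 282508/386270 = 2350*(-1/437778) - 282508*1/386270 = -1175/218889 - 141254/193135 = -31145880431/42275127015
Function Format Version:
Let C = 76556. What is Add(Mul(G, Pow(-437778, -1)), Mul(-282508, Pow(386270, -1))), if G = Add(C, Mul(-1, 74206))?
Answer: Rational(-31145880431, 42275127015) ≈ -0.73674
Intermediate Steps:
G = 2350 (G = Add(76556, Mul(-1, 74206)) = Add(76556, -74206) = 2350)
Add(Mul(G, Pow(-437778, -1)), Mul(-282508, Pow(386270, -1))) = Add(Mul(2350, Pow(-437778, -1)), Mul(-282508, Pow(386270, -1))) = Add(Mul(2350, Rational(-1, 437778)), Mul(-282508, Rational(1, 386270))) = Add(Rational(-1175, 218889), Rational(-141254, 193135)) = Rational(-31145880431, 42275127015)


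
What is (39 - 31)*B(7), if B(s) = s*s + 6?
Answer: 440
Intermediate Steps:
B(s) = 6 + s² (B(s) = s² + 6 = 6 + s²)
(39 - 31)*B(7) = (39 - 31)*(6 + 7²) = 8*(6 + 49) = 8*55 = 440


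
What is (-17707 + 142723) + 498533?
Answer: 623549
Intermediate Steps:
(-17707 + 142723) + 498533 = 125016 + 498533 = 623549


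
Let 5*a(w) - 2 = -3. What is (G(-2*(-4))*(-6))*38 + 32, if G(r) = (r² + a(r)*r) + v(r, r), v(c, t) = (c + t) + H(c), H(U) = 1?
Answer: -90356/5 ≈ -18071.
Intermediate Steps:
a(w) = -⅕ (a(w) = ⅖ + (⅕)*(-3) = ⅖ - ⅗ = -⅕)
v(c, t) = 1 + c + t (v(c, t) = (c + t) + 1 = 1 + c + t)
G(r) = 1 + r² + 9*r/5 (G(r) = (r² - r/5) + (1 + r + r) = (r² - r/5) + (1 + 2*r) = 1 + r² + 9*r/5)
(G(-2*(-4))*(-6))*38 + 32 = ((1 + (-2*(-4))² + 9*(-2*(-4))/5)*(-6))*38 + 32 = ((1 + 8² + (9/5)*8)*(-6))*38 + 32 = ((1 + 64 + 72/5)*(-6))*38 + 32 = ((397/5)*(-6))*38 + 32 = -2382/5*38 + 32 = -90516/5 + 32 = -90356/5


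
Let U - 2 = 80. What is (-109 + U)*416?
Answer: -11232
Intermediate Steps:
U = 82 (U = 2 + 80 = 82)
(-109 + U)*416 = (-109 + 82)*416 = -27*416 = -11232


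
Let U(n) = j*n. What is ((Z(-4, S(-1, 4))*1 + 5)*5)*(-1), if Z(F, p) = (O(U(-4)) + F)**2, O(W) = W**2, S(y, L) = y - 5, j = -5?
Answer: -784105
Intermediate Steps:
S(y, L) = -5 + y
U(n) = -5*n
Z(F, p) = (400 + F)**2 (Z(F, p) = ((-5*(-4))**2 + F)**2 = (20**2 + F)**2 = (400 + F)**2)
((Z(-4, S(-1, 4))*1 + 5)*5)*(-1) = (((400 - 4)**2*1 + 5)*5)*(-1) = ((396**2*1 + 5)*5)*(-1) = ((156816*1 + 5)*5)*(-1) = ((156816 + 5)*5)*(-1) = (156821*5)*(-1) = 784105*(-1) = -784105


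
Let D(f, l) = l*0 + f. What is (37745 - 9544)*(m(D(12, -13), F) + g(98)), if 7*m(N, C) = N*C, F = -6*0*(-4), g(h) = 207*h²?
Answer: 56064377628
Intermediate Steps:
D(f, l) = f (D(f, l) = 0 + f = f)
F = 0 (F = 0*(-4) = 0)
m(N, C) = C*N/7 (m(N, C) = (N*C)/7 = (C*N)/7 = C*N/7)
(37745 - 9544)*(m(D(12, -13), F) + g(98)) = (37745 - 9544)*((⅐)*0*12 + 207*98²) = 28201*(0 + 207*9604) = 28201*(0 + 1988028) = 28201*1988028 = 56064377628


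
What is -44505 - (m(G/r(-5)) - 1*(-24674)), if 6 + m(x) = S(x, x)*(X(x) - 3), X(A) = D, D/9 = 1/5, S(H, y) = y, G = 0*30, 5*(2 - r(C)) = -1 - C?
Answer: -69173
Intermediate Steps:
r(C) = 11/5 + C/5 (r(C) = 2 - (-1 - C)/5 = 2 + (1/5 + C/5) = 11/5 + C/5)
G = 0
D = 9/5 (D = 9*(1/5) = 9/5 ≈ 1.8000)
X(A) = 9/5
m(x) = -6 - 6*x/5 (m(x) = -6 + x*(9/5 - 3) = -6 + x*(-6/5) = -6 - 6*x/5)
-44505 - (m(G/r(-5)) - 1*(-24674)) = -44505 - ((-6 - 0/(11/5 + (1/5)*(-5))) - 1*(-24674)) = -44505 - ((-6 - 0/(11/5 - 1)) + 24674) = -44505 - ((-6 - 0/6/5) + 24674) = -44505 - ((-6 - 0*5/6) + 24674) = -44505 - ((-6 - 6/5*0) + 24674) = -44505 - ((-6 + 0) + 24674) = -44505 - (-6 + 24674) = -44505 - 1*24668 = -44505 - 24668 = -69173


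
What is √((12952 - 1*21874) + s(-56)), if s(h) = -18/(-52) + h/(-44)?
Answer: I*√729651494/286 ≈ 94.448*I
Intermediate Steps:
s(h) = 9/26 - h/44 (s(h) = -18*(-1/52) + h*(-1/44) = 9/26 - h/44)
√((12952 - 1*21874) + s(-56)) = √((12952 - 1*21874) + (9/26 - 1/44*(-56))) = √((12952 - 21874) + (9/26 + 14/11)) = √(-8922 + 463/286) = √(-2551229/286) = I*√729651494/286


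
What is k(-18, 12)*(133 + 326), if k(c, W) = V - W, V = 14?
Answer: 918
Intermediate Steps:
k(c, W) = 14 - W
k(-18, 12)*(133 + 326) = (14 - 1*12)*(133 + 326) = (14 - 12)*459 = 2*459 = 918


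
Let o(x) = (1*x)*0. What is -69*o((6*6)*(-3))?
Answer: 0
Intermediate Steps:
o(x) = 0 (o(x) = x*0 = 0)
-69*o((6*6)*(-3)) = -69*0 = 0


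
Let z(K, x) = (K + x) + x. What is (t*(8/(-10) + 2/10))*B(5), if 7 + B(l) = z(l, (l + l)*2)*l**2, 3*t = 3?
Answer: -3354/5 ≈ -670.80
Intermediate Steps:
t = 1 (t = (1/3)*3 = 1)
z(K, x) = K + 2*x
B(l) = -7 + 9*l**3 (B(l) = -7 + (l + 2*((l + l)*2))*l**2 = -7 + (l + 2*((2*l)*2))*l**2 = -7 + (l + 2*(4*l))*l**2 = -7 + (l + 8*l)*l**2 = -7 + (9*l)*l**2 = -7 + 9*l**3)
(t*(8/(-10) + 2/10))*B(5) = (1*(8/(-10) + 2/10))*(-7 + 9*5**3) = (1*(8*(-1/10) + 2*(1/10)))*(-7 + 9*125) = (1*(-4/5 + 1/5))*(-7 + 1125) = (1*(-3/5))*1118 = -3/5*1118 = -3354/5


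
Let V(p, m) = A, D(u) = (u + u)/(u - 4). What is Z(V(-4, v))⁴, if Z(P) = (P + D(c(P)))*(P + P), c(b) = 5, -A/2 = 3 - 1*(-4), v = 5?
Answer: 157351936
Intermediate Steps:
A = -14 (A = -2*(3 - 1*(-4)) = -2*(3 + 4) = -2*7 = -14)
D(u) = 2*u/(-4 + u) (D(u) = (2*u)/(-4 + u) = 2*u/(-4 + u))
V(p, m) = -14
Z(P) = 2*P*(10 + P) (Z(P) = (P + 2*5/(-4 + 5))*(P + P) = (P + 2*5/1)*(2*P) = (P + 2*5*1)*(2*P) = (P + 10)*(2*P) = (10 + P)*(2*P) = 2*P*(10 + P))
Z(V(-4, v))⁴ = (2*(-14)*(10 - 14))⁴ = (2*(-14)*(-4))⁴ = 112⁴ = 157351936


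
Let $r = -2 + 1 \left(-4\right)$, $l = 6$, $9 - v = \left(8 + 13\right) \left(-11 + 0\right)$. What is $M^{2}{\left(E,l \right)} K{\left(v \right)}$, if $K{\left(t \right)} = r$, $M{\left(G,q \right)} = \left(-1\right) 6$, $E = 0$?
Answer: $-216$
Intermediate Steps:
$v = 240$ ($v = 9 - \left(8 + 13\right) \left(-11 + 0\right) = 9 - 21 \left(-11\right) = 9 - -231 = 9 + 231 = 240$)
$r = -6$ ($r = -2 - 4 = -6$)
$M{\left(G,q \right)} = -6$
$K{\left(t \right)} = -6$
$M^{2}{\left(E,l \right)} K{\left(v \right)} = \left(-6\right)^{2} \left(-6\right) = 36 \left(-6\right) = -216$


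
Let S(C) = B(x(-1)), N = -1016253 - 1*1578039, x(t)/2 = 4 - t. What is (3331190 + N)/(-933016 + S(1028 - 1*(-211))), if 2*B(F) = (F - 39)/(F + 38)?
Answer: -70742208/89569565 ≈ -0.78980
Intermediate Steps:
x(t) = 8 - 2*t (x(t) = 2*(4 - t) = 8 - 2*t)
N = -2594292 (N = -1016253 - 1578039 = -2594292)
B(F) = (-39 + F)/(2*(38 + F)) (B(F) = ((F - 39)/(F + 38))/2 = ((-39 + F)/(38 + F))/2 = (-39 + F)/(2*(38 + F)))
S(C) = -29/96 (S(C) = (-39 + (8 - 2*(-1)))/(2*(38 + (8 - 2*(-1)))) = (-39 + (8 + 2))/(2*(38 + (8 + 2))) = (-39 + 10)/(2*(38 + 10)) = (1/2)*(-29)/48 = (1/2)*(1/48)*(-29) = -29/96)
(3331190 + N)/(-933016 + S(1028 - 1*(-211))) = (3331190 - 2594292)/(-933016 - 29/96) = 736898/(-89569565/96) = 736898*(-96/89569565) = -70742208/89569565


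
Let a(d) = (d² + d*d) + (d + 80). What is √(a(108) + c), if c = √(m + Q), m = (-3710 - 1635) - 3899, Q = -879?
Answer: √(23516 + I*√10123) ≈ 153.35 + 0.328*I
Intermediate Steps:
a(d) = 80 + d + 2*d² (a(d) = (d² + d²) + (80 + d) = 2*d² + (80 + d) = 80 + d + 2*d²)
m = -9244 (m = -5345 - 3899 = -9244)
c = I*√10123 (c = √(-9244 - 879) = √(-10123) = I*√10123 ≈ 100.61*I)
√(a(108) + c) = √((80 + 108 + 2*108²) + I*√10123) = √((80 + 108 + 2*11664) + I*√10123) = √((80 + 108 + 23328) + I*√10123) = √(23516 + I*√10123)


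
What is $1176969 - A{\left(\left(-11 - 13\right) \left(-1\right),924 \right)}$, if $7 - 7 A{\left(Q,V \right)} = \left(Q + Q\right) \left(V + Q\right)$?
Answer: $\frac{8284280}{7} \approx 1.1835 \cdot 10^{6}$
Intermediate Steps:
$A{\left(Q,V \right)} = 1 - \frac{2 Q \left(Q + V\right)}{7}$ ($A{\left(Q,V \right)} = 1 - \frac{\left(Q + Q\right) \left(V + Q\right)}{7} = 1 - \frac{2 Q \left(Q + V\right)}{7}$)
$1176969 - A{\left(\left(-11 - 13\right) \left(-1\right),924 \right)} = 1176969 - \left(1 - \frac{2 \left(\left(-11 - 13\right) \left(-1\right)\right)^{2}}{7} - \frac{2}{7} \left(-11 - 13\right) \left(-1\right) 924\right) = 1176969 - \left(1 - \frac{2 \left(\left(-24\right) \left(-1\right)\right)^{2}}{7} - \frac{2}{7} \left(\left(-24\right) \left(-1\right)\right) 924\right) = 1176969 - \left(1 - \frac{2 \cdot 24^{2}}{7} - \frac{48}{7} \cdot 924\right) = 1176969 - \left(1 - \frac{1152}{7} - 6336\right) = 1176969 - - \frac{45497}{7} = 1176969 + \frac{45497}{7} = \frac{8284280}{7}$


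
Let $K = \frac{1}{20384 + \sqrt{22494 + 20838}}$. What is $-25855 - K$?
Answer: $- \frac{2685456236601}{103866031} + \frac{\sqrt{10833}}{207732062} \approx -25855.0$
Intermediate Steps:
$K = \frac{1}{20384 + 2 \sqrt{10833}}$ ($K = \frac{1}{20384 + \sqrt{43332}} = \frac{1}{20384 + 2 \sqrt{10833}} \approx 4.8562 \cdot 10^{-5}$)
$-25855 - K = -25855 - \left(\frac{5096}{103866031} - \frac{\sqrt{10833}}{207732062}\right) = - \frac{2685456236601}{103866031} + \frac{\sqrt{10833}}{207732062}$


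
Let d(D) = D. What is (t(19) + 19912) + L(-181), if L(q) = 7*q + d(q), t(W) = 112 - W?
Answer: 18557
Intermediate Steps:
L(q) = 8*q (L(q) = 7*q + q = 8*q)
(t(19) + 19912) + L(-181) = ((112 - 1*19) + 19912) + 8*(-181) = ((112 - 19) + 19912) - 1448 = (93 + 19912) - 1448 = 20005 - 1448 = 18557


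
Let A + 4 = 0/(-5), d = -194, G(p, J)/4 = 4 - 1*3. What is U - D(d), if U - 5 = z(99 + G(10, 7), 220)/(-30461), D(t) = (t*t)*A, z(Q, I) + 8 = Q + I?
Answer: 4585872774/30461 ≈ 1.5055e+5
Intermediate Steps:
G(p, J) = 4 (G(p, J) = 4*(4 - 1*3) = 4*(4 - 3) = 4*1 = 4)
A = -4 (A = -4 + 0/(-5) = -4 + 0*(-⅕) = -4 + 0 = -4)
z(Q, I) = -8 + I + Q (z(Q, I) = -8 + (Q + I) = -8 + (I + Q) = -8 + I + Q)
D(t) = -4*t² (D(t) = (t*t)*(-4) = t²*(-4) = -4*t²)
U = 151990/30461 (U = 5 + (-8 + 220 + (99 + 4))/(-30461) = 5 + (-8 + 220 + 103)*(-1/30461) = 5 + 315*(-1/30461) = 5 - 315/30461 = 151990/30461 ≈ 4.9897)
U - D(d) = 151990/30461 - (-4)*(-194)² = 151990/30461 - (-4)*37636 = 151990/30461 - 1*(-150544) = 151990/30461 + 150544 = 4585872774/30461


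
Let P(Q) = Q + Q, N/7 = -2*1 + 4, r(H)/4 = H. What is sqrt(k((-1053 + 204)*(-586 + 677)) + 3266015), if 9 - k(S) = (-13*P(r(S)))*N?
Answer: 2*I*sqrt(27305770) ≈ 10451.0*I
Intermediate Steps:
r(H) = 4*H
N = 14 (N = 7*(-2*1 + 4) = 7*(-2 + 4) = 7*2 = 14)
P(Q) = 2*Q
k(S) = 9 + 1456*S (k(S) = 9 - (-26*4*S)*14 = 9 - (-104*S)*14 = 9 - (-1456)*S = 9 + 1456*S)
sqrt(k((-1053 + 204)*(-586 + 677)) + 3266015) = sqrt((9 + 1456*((-1053 + 204)*(-586 + 677))) + 3266015) = sqrt((9 + 1456*(-849*91)) + 3266015) = sqrt((9 + 1456*(-77259)) + 3266015) = sqrt((9 - 112489104) + 3266015) = sqrt(-112489095 + 3266015) = sqrt(-109223080) = 2*I*sqrt(27305770)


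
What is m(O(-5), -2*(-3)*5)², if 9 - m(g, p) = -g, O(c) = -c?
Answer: 196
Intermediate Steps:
m(g, p) = 9 + g (m(g, p) = 9 - (-1)*g = 9 + g)
m(O(-5), -2*(-3)*5)² = (9 - 1*(-5))² = (9 + 5)² = 14² = 196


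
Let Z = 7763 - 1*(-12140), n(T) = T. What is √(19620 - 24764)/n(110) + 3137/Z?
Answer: 3137/19903 + I*√1286/55 ≈ 0.15761 + 0.65202*I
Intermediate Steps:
Z = 19903 (Z = 7763 + 12140 = 19903)
√(19620 - 24764)/n(110) + 3137/Z = √(19620 - 24764)/110 + 3137/19903 = √(-5144)*(1/110) + 3137*(1/19903) = (2*I*√1286)*(1/110) + 3137/19903 = I*√1286/55 + 3137/19903 = 3137/19903 + I*√1286/55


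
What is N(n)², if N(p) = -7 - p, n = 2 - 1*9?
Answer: 0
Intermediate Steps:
n = -7 (n = 2 - 9 = -7)
N(n)² = (-7 - 1*(-7))² = (-7 + 7)² = 0² = 0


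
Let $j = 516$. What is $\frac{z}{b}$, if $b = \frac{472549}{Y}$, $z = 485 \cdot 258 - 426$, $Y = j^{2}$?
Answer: $\frac{33203188224}{472549} \approx 70264.0$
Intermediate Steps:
$Y = 266256$ ($Y = 516^{2} = 266256$)
$z = 124704$ ($z = 125130 - 426 = 124704$)
$b = \frac{472549}{266256} \approx 1.7748$
$\frac{z}{b} = \frac{124704}{\frac{472549}{266256}} = 124704 \cdot \frac{266256}{472549} = \frac{33203188224}{472549}$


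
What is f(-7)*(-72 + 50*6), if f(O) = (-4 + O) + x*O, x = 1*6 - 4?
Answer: -5700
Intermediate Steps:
x = 2 (x = 6 - 4 = 2)
f(O) = -4 + 3*O (f(O) = (-4 + O) + 2*O = -4 + 3*O)
f(-7)*(-72 + 50*6) = (-4 + 3*(-7))*(-72 + 50*6) = (-4 - 21)*(-72 + 300) = -25*228 = -5700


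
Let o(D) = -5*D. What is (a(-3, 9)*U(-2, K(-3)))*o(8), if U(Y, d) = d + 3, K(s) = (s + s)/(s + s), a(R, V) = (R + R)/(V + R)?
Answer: 160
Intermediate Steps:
a(R, V) = 2*R/(R + V) (a(R, V) = (2*R)/(R + V) = 2*R/(R + V))
K(s) = 1 (K(s) = (2*s)/((2*s)) = (2*s)*(1/(2*s)) = 1)
U(Y, d) = 3 + d
(a(-3, 9)*U(-2, K(-3)))*o(8) = ((2*(-3)/(-3 + 9))*(3 + 1))*(-5*8) = ((2*(-3)/6)*4)*(-40) = ((2*(-3)*(1/6))*4)*(-40) = -1*4*(-40) = -4*(-40) = 160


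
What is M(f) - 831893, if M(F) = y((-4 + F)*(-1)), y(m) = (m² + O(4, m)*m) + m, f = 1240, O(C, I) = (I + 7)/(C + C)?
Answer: 1768895/2 ≈ 8.8445e+5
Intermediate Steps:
O(C, I) = (7 + I)/(2*C) (O(C, I) = (7 + I)/((2*C)) = (7 + I)*(1/(2*C)) = (7 + I)/(2*C))
y(m) = m + m² + m*(7/8 + m/8) (y(m) = (m² + ((½)*(7 + m)/4)*m) + m = (m² + ((½)*(¼)*(7 + m))*m) + m = (m² + (7/8 + m/8)*m) + m = (m² + m*(7/8 + m/8)) + m = m + m² + m*(7/8 + m/8))
M(F) = 3*(4 - F)*(17 - 3*F)/8 (M(F) = 3*((-4 + F)*(-1))*(5 + 3*((-4 + F)*(-1)))/8 = 3*(4 - F)*(5 + 3*(4 - F))/8 = 3*(4 - F)*(5 + (12 - 3*F))/8 = 3*(4 - F)*(17 - 3*F)/8)
M(f) - 831893 = 3*(-17 + 3*1240)*(-4 + 1240)/8 - 831893 = (3/8)*(-17 + 3720)*1236 - 831893 = (3/8)*3703*1236 - 831893 = 3432681/2 - 831893 = 1768895/2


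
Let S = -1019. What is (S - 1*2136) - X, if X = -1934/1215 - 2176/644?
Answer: -616192991/195615 ≈ -3150.0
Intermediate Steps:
X = -972334/195615 (X = -1934*1/1215 - 2176*1/644 = -1934/1215 - 544/161 = -972334/195615 ≈ -4.9706)
(S - 1*2136) - X = (-1019 - 1*2136) - 1*(-972334/195615) = (-1019 - 2136) + 972334/195615 = -3155 + 972334/195615 = -616192991/195615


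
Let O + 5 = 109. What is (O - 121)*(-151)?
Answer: 2567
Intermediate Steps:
O = 104 (O = -5 + 109 = 104)
(O - 121)*(-151) = (104 - 121)*(-151) = -17*(-151) = 2567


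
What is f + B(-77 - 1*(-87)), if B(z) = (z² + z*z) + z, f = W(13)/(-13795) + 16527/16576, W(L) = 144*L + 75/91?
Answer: 626818260009/2972656960 ≈ 210.86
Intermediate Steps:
W(L) = 75/91 + 144*L (W(L) = 144*L + 75*(1/91) = 144*L + 75/91 = 75/91 + 144*L)
f = 2560298409/2972656960 (f = (75/91 + 144*13)/(-13795) + 16527/16576 = (75/91 + 1872)*(-1/13795) + 16527*(1/16576) = (170427/91)*(-1/13795) + 2361/2368 = -170427/1255345 + 2361/2368 = 2560298409/2972656960 ≈ 0.86128)
B(z) = z + 2*z² (B(z) = (z² + z²) + z = 2*z² + z = z + 2*z²)
f + B(-77 - 1*(-87)) = 2560298409/2972656960 + (-77 - 1*(-87))*(1 + 2*(-77 - 1*(-87))) = 2560298409/2972656960 + (-77 + 87)*(1 + 2*(-77 + 87)) = 2560298409/2972656960 + 10*(1 + 2*10) = 2560298409/2972656960 + 10*(1 + 20) = 2560298409/2972656960 + 10*21 = 2560298409/2972656960 + 210 = 626818260009/2972656960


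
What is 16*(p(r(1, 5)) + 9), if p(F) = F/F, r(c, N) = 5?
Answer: 160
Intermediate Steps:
p(F) = 1
16*(p(r(1, 5)) + 9) = 16*(1 + 9) = 16*10 = 160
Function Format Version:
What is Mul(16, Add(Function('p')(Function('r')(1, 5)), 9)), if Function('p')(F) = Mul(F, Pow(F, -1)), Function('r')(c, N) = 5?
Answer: 160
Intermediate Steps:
Function('p')(F) = 1
Mul(16, Add(Function('p')(Function('r')(1, 5)), 9)) = Mul(16, Add(1, 9)) = Mul(16, 10) = 160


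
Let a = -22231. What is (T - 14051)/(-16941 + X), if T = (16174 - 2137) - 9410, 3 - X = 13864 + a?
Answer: 9424/8571 ≈ 1.0995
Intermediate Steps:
X = 8370 (X = 3 - (13864 - 22231) = 3 - 1*(-8367) = 3 + 8367 = 8370)
T = 4627 (T = 14037 - 9410 = 4627)
(T - 14051)/(-16941 + X) = (4627 - 14051)/(-16941 + 8370) = -9424/(-8571) = -9424*(-1/8571) = 9424/8571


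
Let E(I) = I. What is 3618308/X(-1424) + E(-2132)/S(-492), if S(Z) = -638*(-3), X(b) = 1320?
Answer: 8740691/3190 ≈ 2740.0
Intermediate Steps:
S(Z) = 1914
3618308/X(-1424) + E(-2132)/S(-492) = 3618308/1320 - 2132/1914 = 3618308*(1/1320) - 2132*1/1914 = 904577/330 - 1066/957 = 8740691/3190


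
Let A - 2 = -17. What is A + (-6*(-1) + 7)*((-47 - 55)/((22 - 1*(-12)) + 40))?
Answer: -1218/37 ≈ -32.919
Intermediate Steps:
A = -15 (A = 2 - 17 = -15)
A + (-6*(-1) + 7)*((-47 - 55)/((22 - 1*(-12)) + 40)) = -15 + (-6*(-1) + 7)*((-47 - 55)/((22 - 1*(-12)) + 40)) = -15 + (6 + 7)*(-102/((22 + 12) + 40)) = -15 + 13*(-102/(34 + 40)) = -15 + 13*(-102/74) = -15 + 13*(-102*1/74) = -15 + 13*(-51/37) = -15 - 663/37 = -1218/37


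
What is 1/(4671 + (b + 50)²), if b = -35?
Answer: 1/4896 ≈ 0.00020425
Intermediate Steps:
1/(4671 + (b + 50)²) = 1/(4671 + (-35 + 50)²) = 1/(4671 + 15²) = 1/(4671 + 225) = 1/4896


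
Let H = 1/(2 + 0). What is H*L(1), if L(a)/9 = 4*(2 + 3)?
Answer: 90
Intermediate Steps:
H = 1/2 ≈ 0.50000
L(a) = 180 (L(a) = 9*(4*(2 + 3)) = 9*(4*5) = 9*20 = 180)
H*L(1) = (1/2)*180 = 90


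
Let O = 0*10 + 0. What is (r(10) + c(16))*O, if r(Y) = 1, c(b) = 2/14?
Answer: 0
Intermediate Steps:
c(b) = ⅐ (c(b) = 2*(1/14) = ⅐)
O = 0 (O = 0 + 0 = 0)
(r(10) + c(16))*O = (1 + ⅐)*0 = (8/7)*0 = 0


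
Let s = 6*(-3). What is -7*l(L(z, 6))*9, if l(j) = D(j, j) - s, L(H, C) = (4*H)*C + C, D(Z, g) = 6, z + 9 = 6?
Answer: -1512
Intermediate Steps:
z = -3 (z = -9 + 6 = -3)
s = -18
L(H, C) = C + 4*C*H (L(H, C) = 4*C*H + C = C + 4*C*H)
l(j) = 24 (l(j) = 6 - 1*(-18) = 6 + 18 = 24)
-7*l(L(z, 6))*9 = -7*24*9 = -168*9 = -1512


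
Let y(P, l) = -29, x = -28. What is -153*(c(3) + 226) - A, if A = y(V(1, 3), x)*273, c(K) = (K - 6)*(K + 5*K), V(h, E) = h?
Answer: -18399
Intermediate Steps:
c(K) = 6*K*(-6 + K) (c(K) = (-6 + K)*(6*K) = 6*K*(-6 + K))
A = -7917 (A = -29*273 = -7917)
-153*(c(3) + 226) - A = -153*(6*3*(-6 + 3) + 226) - 1*(-7917) = -153*(6*3*(-3) + 226) + 7917 = -153*(-54 + 226) + 7917 = -153*172 + 7917 = -26316 + 7917 = -18399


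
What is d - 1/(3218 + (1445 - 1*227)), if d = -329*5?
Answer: -7297221/4436 ≈ -1645.0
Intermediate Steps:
d = -1645
d - 1/(3218 + (1445 - 1*227)) = -1645 - 1/(3218 + (1445 - 1*227)) = -1645 - 1/(3218 + (1445 - 227)) = -1645 - 1/(3218 + 1218) = -1645 - 1/4436 = -7297221/4436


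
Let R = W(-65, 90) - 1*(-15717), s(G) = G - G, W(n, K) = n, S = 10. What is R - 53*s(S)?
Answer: 15652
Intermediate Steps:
s(G) = 0
R = 15652 (R = -65 - 1*(-15717) = -65 + 15717 = 15652)
R - 53*s(S) = 15652 - 53*0 = 15652 - 1*0 = 15652 + 0 = 15652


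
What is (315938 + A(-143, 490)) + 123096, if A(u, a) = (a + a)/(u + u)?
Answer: 62781372/143 ≈ 4.3903e+5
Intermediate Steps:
A(u, a) = a/u (A(u, a) = (2*a)/((2*u)) = (2*a)*(1/(2*u)) = a/u)
(315938 + A(-143, 490)) + 123096 = (315938 + 490/(-143)) + 123096 = (315938 + 490*(-1/143)) + 123096 = (315938 - 490/143) + 123096 = 45178644/143 + 123096 = 62781372/143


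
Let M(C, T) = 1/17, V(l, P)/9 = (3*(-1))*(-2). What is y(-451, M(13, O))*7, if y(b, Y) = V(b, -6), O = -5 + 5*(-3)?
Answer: 378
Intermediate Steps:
V(l, P) = 54 (V(l, P) = 9*((3*(-1))*(-2)) = 9*(-3*(-2)) = 9*6 = 54)
O = -20 (O = -5 - 15 = -20)
M(C, T) = 1/17
y(b, Y) = 54
y(-451, M(13, O))*7 = 54*7 = 378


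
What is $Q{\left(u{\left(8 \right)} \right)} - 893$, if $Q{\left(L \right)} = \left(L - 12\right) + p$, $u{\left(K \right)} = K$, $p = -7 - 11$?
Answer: $-915$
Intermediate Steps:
$p = -18$
$Q{\left(L \right)} = -30 + L$ ($Q{\left(L \right)} = \left(L - 12\right) - 18 = \left(-12 + L\right) - 18 = -30 + L$)
$Q{\left(u{\left(8 \right)} \right)} - 893 = \left(-30 + 8\right) - 893 = -22 - 893 = -915$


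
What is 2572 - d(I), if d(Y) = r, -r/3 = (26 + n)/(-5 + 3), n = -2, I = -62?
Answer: 2536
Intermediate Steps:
r = 36 (r = -3*(26 - 2)/(-5 + 3) = -72/(-2) = -72*(-1)/2 = -3*(-12) = 36)
d(Y) = 36
2572 - d(I) = 2572 - 1*36 = 2572 - 36 = 2536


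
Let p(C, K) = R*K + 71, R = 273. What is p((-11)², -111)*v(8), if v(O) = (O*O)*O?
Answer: -15478784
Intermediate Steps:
v(O) = O³ (v(O) = O²*O = O³)
p(C, K) = 71 + 273*K (p(C, K) = 273*K + 71 = 71 + 273*K)
p((-11)², -111)*v(8) = (71 + 273*(-111))*8³ = (71 - 30303)*512 = -30232*512 = -15478784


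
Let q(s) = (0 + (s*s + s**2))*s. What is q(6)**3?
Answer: 80621568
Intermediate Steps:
q(s) = 2*s**3 (q(s) = (0 + (s**2 + s**2))*s = (0 + 2*s**2)*s = (2*s**2)*s = 2*s**3)
q(6)**3 = (2*6**3)**3 = (2*216)**3 = 432**3 = 80621568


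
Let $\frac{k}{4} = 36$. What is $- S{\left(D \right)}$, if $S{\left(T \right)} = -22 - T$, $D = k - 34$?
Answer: $132$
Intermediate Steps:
$k = 144$ ($k = 4 \cdot 36 = 144$)
$D = 110$ ($D = 144 - 34 = 110$)
$- S{\left(D \right)} = - (-22 - 110) = \left(-1\right) \left(-132\right) = 132$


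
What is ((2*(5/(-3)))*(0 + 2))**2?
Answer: 400/9 ≈ 44.444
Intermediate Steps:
((2*(5/(-3)))*(0 + 2))**2 = ((2*(5*(-1/3)))*2)**2 = ((2*(-5/3))*2)**2 = (-10/3*2)**2 = (-20/3)**2 = 400/9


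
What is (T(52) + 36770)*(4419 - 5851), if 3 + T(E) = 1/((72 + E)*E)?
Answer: -42436177443/806 ≈ -5.2650e+7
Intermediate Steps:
T(E) = -3 + 1/(E*(72 + E)) (T(E) = -3 + 1/((72 + E)*E) = -3 + 1/(E*(72 + E)))
(T(52) + 36770)*(4419 - 5851) = ((1 - 216*52 - 3*52²)/(52*(72 + 52)) + 36770)*(4419 - 5851) = ((1/52)*(1 - 11232 - 3*2704)/124 + 36770)*(-1432) = ((1/52)*(1/124)*(1 - 11232 - 8112) + 36770)*(-1432) = ((1/52)*(1/124)*(-19343) + 36770)*(-1432) = (-19343/6448 + 36770)*(-1432) = (237073617/6448)*(-1432) = -42436177443/806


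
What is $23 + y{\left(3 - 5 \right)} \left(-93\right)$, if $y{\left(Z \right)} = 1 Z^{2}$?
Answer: $-349$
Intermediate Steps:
$y{\left(Z \right)} = Z^{2}$
$23 + y{\left(3 - 5 \right)} \left(-93\right) = 23 + \left(3 - 5\right)^{2} \left(-93\right) = 23 + \left(-2\right)^{2} \left(-93\right) = 23 + 4 \left(-93\right) = 23 - 372 = -349$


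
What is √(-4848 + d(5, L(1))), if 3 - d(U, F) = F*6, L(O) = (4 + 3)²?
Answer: 3*I*√571 ≈ 71.687*I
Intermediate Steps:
L(O) = 49 (L(O) = 7² = 49)
d(U, F) = 3 - 6*F (d(U, F) = 3 - F*6 = 3 - 6*F)
√(-4848 + d(5, L(1))) = √(-4848 + (3 - 6*49)) = √(-4848 + (3 - 294)) = √(-4848 - 291) = √(-5139) = 3*I*√571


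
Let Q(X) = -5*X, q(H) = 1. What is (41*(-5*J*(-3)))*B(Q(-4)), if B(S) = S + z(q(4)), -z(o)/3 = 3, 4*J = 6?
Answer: 20295/2 ≈ 10148.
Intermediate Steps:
J = 3/2 (J = (1/4)*6 = 3/2 ≈ 1.5000)
z(o) = -9 (z(o) = -3*3 = -9)
B(S) = -9 + S (B(S) = S - 9 = -9 + S)
(41*(-5*J*(-3)))*B(Q(-4)) = (41*(-5*3/2*(-3)))*(-9 - 5*(-4)) = (41*(-15/2*(-3)))*(-9 + 20) = (41*(45/2))*11 = (1845/2)*11 = 20295/2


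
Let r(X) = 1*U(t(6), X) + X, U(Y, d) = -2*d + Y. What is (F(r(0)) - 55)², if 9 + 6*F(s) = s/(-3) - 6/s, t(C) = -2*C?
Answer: 49729/16 ≈ 3108.1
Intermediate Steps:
U(Y, d) = Y - 2*d
r(X) = -12 - X (r(X) = 1*(-2*6 - 2*X) + X = 1*(-12 - 2*X) + X = (-12 - 2*X) + X = -12 - X)
F(s) = -3/2 - 1/s - s/18 (F(s) = -3/2 + (s/(-3) - 6/s)/6 = -3/2 + (s*(-⅓) - 6/s)/6 = -3/2 + (-s/3 - 6/s)/6 = -3/2 + (-6/s - s/3)/6 = -3/2 + (-1/s - s/18) = -3/2 - 1/s - s/18)
(F(r(0)) - 55)² = ((-18 - (-12 - 1*0)*(27 + (-12 - 1*0)))/(18*(-12 - 1*0)) - 55)² = ((-18 - (-12 + 0)*(27 + (-12 + 0)))/(18*(-12 + 0)) - 55)² = ((1/18)*(-18 - 1*(-12)*(27 - 12))/(-12) - 55)² = ((1/18)*(-1/12)*(-18 - 1*(-12)*15) - 55)² = ((1/18)*(-1/12)*(-18 + 180) - 55)² = ((1/18)*(-1/12)*162 - 55)² = (-¾ - 55)² = (-223/4)² = 49729/16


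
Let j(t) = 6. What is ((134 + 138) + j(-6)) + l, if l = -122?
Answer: 156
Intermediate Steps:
((134 + 138) + j(-6)) + l = ((134 + 138) + 6) - 122 = (272 + 6) - 122 = 278 - 122 = 156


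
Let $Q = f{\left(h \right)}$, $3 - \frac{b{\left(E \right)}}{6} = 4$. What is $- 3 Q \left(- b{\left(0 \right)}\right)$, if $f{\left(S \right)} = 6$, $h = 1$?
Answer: $-108$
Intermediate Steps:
$b{\left(E \right)} = -6$ ($b{\left(E \right)} = 18 - 24 = -6$)
$Q = 6$
$- 3 Q \left(- b{\left(0 \right)}\right) = \left(-3\right) 6 \left(\left(-1\right) \left(-6\right)\right) = \left(-18\right) 6 = -108$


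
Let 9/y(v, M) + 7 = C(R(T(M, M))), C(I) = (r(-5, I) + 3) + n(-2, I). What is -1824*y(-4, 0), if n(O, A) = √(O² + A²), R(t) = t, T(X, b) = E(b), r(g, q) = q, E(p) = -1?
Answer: 4104 + 4104*√5/5 ≈ 5939.4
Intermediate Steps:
T(X, b) = -1
n(O, A) = √(A² + O²)
C(I) = 3 + I + √(4 + I²) (C(I) = (I + 3) + √(I² + (-2)²) = (3 + I) + √(I² + 4) = (3 + I) + √(4 + I²) = 3 + I + √(4 + I²))
y(v, M) = 9/(-5 + √5) (y(v, M) = 9/(-7 + (3 - 1 + √(4 + (-1)²))) = 9/(-7 + (3 - 1 + √(4 + 1))) = 9/(-7 + (3 - 1 + √5)) = 9/(-7 + (2 + √5)) = 9/(-5 + √5))
-1824*y(-4, 0) = -1824*(-9/4 - 9*√5/20) = 4104 + 4104*√5/5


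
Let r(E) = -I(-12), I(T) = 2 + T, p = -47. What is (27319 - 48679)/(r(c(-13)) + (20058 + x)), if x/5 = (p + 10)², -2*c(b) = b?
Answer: -7120/8971 ≈ -0.79367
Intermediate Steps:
c(b) = -b/2
x = 6845 (x = 5*(-47 + 10)² = 5*(-37)² = 5*1369 = 6845)
r(E) = 10 (r(E) = -(2 - 12) = -1*(-10) = 10)
(27319 - 48679)/(r(c(-13)) + (20058 + x)) = (27319 - 48679)/(10 + (20058 + 6845)) = -21360/(10 + 26903) = -21360/26913 = -21360*1/26913 = -7120/8971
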